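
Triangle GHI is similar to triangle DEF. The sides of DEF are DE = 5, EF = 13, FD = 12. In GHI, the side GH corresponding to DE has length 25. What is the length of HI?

Similar triangles have proportional sides. Setting up the proportion:
GH / DE = HI / EF
25 / 5 = HI / 13
HI = 13 * 25 / 5 = 65.

65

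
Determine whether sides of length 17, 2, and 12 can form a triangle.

The longest side is 17. The other two sides sum to 2 + 12 = 14.
Since 14 ≤ 17, the two shorter sides cannot reach around to close the triangle.

No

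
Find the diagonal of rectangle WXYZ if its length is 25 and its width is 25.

Using the Pythagorean theorem:
d² = 25² + 25² = 625 + 625 = 1250
d = sqrt(1250) = 25*sqrt(2)

25*sqrt(2)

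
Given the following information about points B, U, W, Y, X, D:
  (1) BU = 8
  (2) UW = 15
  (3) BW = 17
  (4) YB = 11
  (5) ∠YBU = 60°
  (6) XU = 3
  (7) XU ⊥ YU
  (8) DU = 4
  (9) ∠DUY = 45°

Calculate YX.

Step 1: By the law of cosines on triangle UBY: UY² = 8² + 11² − 2·8·11·cos(60°) = 97, so UY = √97.
Step 2: By the law of cosines on triangle YUX: YX² = √97² + 3² − 2·√97·3·cos(90°) = 106, so YX = √106.

Therefore, the length of YX = √106.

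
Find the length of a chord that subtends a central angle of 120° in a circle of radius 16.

Chord = 2(16) sin(60°) = 16*sqrt(3)

16*sqrt(3)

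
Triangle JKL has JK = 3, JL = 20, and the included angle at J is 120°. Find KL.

Law of cosines: KL^2 = 3^2 + 20^2 - 2(3)(20)cos(120°) = 469, so KL = sqrt(469).

sqrt(469)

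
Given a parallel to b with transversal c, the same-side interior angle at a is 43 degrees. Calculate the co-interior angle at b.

Co-interior angles sum to 180: 180 - 43 = 137 degrees.

137 degrees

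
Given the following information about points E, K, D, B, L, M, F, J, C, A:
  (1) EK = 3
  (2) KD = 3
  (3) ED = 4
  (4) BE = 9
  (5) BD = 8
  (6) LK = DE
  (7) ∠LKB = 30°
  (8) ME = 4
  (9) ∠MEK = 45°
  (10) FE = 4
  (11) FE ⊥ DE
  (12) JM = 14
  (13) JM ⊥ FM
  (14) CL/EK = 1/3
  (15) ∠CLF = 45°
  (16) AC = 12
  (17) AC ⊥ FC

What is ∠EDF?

Step 1: By the law of cosines on triangle DEF: DF² = 4² + 4² − 2·4·4·cos(90°) = 32, so DF = 4·√2.
Step 2: By the inverse law of cosines on triangle EDF: cos(∠EDF) = (4² + (4·√2)² − 4²) / (2·4·4·√2) = 32/45.25 = 0.7071, so ∠EDF = 45°.

Therefore, the measure of angle ∠EDF = 45°.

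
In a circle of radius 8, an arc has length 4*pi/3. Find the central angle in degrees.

θ = 360 × 4*pi/3 / (2π × 8) = 30° (rearranging arc length formula).

30°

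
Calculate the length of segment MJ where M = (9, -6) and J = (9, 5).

d = sqrt((0)^2 + (11)^2) = sqrt(121) = 11

11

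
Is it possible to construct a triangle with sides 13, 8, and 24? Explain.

Check the triangle inequality: 13 + 8 = 21 ≤ 24.
Since the sum of two sides does not exceed the third, no triangle can be formed.

No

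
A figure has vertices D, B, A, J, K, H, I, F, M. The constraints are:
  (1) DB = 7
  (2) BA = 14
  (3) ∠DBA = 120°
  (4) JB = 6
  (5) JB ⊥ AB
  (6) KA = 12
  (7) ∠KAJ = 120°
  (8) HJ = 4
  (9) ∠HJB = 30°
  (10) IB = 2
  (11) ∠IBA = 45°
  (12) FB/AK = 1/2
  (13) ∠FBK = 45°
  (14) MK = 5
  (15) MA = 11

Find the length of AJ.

Step 1: By the law of cosines on triangle ABJ: AJ² = 14² + 6² − 2·14·6·cos(90°) = 232, so AJ = 2·√58.

Therefore, the length of AJ = 2·√58.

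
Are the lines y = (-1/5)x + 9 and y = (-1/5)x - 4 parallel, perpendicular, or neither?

Slope of line 1: m1 = -1/5
Slope of line 2: m2 = -1/5
Two lines are parallel if and only if they have equal slopes (or both are vertical).
Here m1 = m2 = -1/5, confirming the lines are parallel.

Parallel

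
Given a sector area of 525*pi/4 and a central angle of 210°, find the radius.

r² = 360 × 525*pi/4 / (π × 210) = 225, so r = 15.

15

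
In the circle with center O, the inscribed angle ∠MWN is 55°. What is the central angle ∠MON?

Central angle = 2 × 55° = 110° (inscribed angle theorem).

110°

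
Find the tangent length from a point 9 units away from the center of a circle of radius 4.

Let T be the point of tangency. Then CT ⊥ PT (radius ⊥ tangent).
In right triangle CTP: CP² = CT² + PT²
9² = 4² + PT²
PT² = 65, PT = sqrt(65)

sqrt(65)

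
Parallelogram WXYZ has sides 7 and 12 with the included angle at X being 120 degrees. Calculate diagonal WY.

Law of cosines: d^2 = 7^2 + 12^2 - 2(7)(12)cos(120°) = 277, so d = sqrt(277).

sqrt(277)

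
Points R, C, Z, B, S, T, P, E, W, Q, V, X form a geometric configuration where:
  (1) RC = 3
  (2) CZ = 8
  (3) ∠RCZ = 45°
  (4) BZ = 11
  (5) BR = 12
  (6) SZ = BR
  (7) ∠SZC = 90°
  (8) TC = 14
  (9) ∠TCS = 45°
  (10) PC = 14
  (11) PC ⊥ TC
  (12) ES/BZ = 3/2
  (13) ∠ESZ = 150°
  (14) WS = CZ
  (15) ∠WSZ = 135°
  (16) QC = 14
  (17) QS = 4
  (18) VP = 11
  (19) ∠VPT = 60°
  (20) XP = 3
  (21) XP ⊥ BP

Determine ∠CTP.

Step 1: By the law of cosines on triangle TCP: TP² = 14² + 14² − 2·14·14·cos(90°) = 392, so TP = 14·√2.
Step 2: By the inverse law of cosines on triangle CTP: cos(∠CTP) = (14² + (14·√2)² − 14²) / (2·14·14·√2) = 392/554.37 = 0.7071, so ∠CTP = 45°.

Therefore, the measure of angle ∠CTP = 45°.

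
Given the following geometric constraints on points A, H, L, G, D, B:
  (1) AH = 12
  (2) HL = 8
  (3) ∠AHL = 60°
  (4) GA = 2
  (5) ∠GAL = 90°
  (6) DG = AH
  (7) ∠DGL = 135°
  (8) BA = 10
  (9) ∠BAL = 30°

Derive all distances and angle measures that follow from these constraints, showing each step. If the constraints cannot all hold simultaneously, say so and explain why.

The constraints are consistent.

From the given relations:
  DG = AH = 12

Step 1: From AH = 12, HL = 8, and ∠AHL = 60°, by the law of cosines:
  AL² = AH² + HL² - 2·AH·HL·cos(60°) = 144 + 64 - 96 = 112
  AL = 4·√7

Step 2: From LA = 4·√7, AG = 2, and ∠LAG = 90°, by the law of cosines:
  LG² = LA² + AG² - 2·LA·AG·cos(90°) = 112 + 4 - 0 = 116
  LG = 2·√29

Step 3: From LA = 4·√7, AB = 10, and ∠LAB = 30°, by the law of cosines:
  LB² = LA² + AB² - 2·LA·AB·cos(30°) = 112 + 100 - 183.3 = 28.7
  LB ≈ 5.36

Step 4: From AH = 12, AL = 4·√7, HL = 8, by the inverse law of cosines:
  cos(∠HAL) = (AH² + AL² - HL²) / (2·AH·AL)
  ∠HAL = 40.89°

Step 5: From LA = 4·√7, LH = 8, AH = 12, by the inverse law of cosines:
  cos(∠ALH) = (LA² + LH² - AH²) / (2·LA·LH)
  ∠ALH = 79.11°

Step 6: From LG = 2·√29, GD = 12, and ∠LGD = 135°, by the law of cosines:
  LD² = LG² + GD² - 2·LG·GD·cos(135°) = 116 + 144 + 182.8 = 442.8
  LD ≈ 21.04

Step 7: From LA = 4·√7, LB = 5.36, AB = 10, by the inverse law of cosines:
  cos(∠ALB) = (LA² + LB² - AB²) / (2·LA·LB)
  ∠ALB = 68.97°

Step 8: From LA = 4·√7, LG = 2·√29, AG = 2, by the inverse law of cosines:
  cos(∠ALG) = (LA² + LG² - AG²) / (2·LA·LG)
  ∠ALG = 10.7°

Step 9: From GA = 2, GL = 2·√29, AL = 4·√7, by the inverse law of cosines:
  cos(∠AGL) = (GA² + GL² - AL²) / (2·GA·GL)
  ∠AGL = 79.3°

Step 10: From BA = 10, BL = 5.36, AL = 4·√7, by the inverse law of cosines:
  cos(∠ABL) = (BA² + BL² - AL²) / (2·BA·BL)
  ∠ABL = 81.03°

Step 11: From LD = 21.04, LG = 2·√29, DG = 12, by the inverse law of cosines:
  cos(∠DLG) = (LD² + LG² - DG²) / (2·LD·LG)
  ∠DLG = 23.78°

Step 12: From DG = 12, DL = 21.04, GL = 2·√29, by the inverse law of cosines:
  cos(∠GDL) = (DG² + DL² - GL²) / (2·DG·DL)
  ∠GDL = 21.22°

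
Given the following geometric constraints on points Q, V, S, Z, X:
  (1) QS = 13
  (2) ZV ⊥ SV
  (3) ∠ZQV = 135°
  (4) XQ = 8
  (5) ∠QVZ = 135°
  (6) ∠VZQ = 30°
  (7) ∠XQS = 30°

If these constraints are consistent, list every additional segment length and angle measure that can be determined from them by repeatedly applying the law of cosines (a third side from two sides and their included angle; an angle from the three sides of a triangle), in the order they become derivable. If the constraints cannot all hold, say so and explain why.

These constraints are not satisfiable: (3), (5) and (6) are the three interior angles of triangle ZQV, which must sum to 180°, but 135° + 135° + 30° = 300°. No planar figure meets all of them, so nothing further can be derived.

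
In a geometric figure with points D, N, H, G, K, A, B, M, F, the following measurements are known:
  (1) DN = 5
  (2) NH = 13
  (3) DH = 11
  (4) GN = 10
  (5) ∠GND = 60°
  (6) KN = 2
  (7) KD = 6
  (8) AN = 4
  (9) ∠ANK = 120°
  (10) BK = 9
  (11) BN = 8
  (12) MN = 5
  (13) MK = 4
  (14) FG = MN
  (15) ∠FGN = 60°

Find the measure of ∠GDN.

Step 1: By the law of cosines on triangle DNG: DG² = 5² + 10² − 2·5·10·cos(60°) = 75, so DG = 5·√3.
Step 2: By the inverse law of cosines on triangle GDN: cos(∠GDN) = ((5·√3)² + 5² − 10²) / (2·5·√3·5) = 0/86.6 = 0, so ∠GDN = 90°.

Therefore, the measure of angle ∠GDN = 90°.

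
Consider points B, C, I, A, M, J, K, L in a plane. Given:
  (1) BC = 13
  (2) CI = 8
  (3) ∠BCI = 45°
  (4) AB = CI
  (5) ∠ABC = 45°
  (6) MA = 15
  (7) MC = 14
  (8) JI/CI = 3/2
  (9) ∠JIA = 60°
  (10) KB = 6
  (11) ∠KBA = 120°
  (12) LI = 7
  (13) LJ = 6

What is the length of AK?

From the given relations: AB = CI = 8.
Step 1: By the law of cosines on triangle ABK: AK² = 8² + 6² − 2·8·6·cos(120°) = 148, so AK = 2·√37.

Therefore, the length of AK = 2·√37.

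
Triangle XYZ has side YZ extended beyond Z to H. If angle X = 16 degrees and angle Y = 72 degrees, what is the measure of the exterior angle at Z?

By the exterior angle theorem, an exterior angle of a triangle equals the sum of the two remote interior angles.
Exterior angle = angle X + angle Y
Exterior angle = 16 + 72 = 88 degrees

88 degrees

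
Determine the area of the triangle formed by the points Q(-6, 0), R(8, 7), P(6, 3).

Using the Shoelace formula for a triangle:
Area = (1/2)|x0(y1 - y2) + x1(y2 - y0) + x2(y0 - y1)|
Area = (1/2)|-6(7 - 3) + 8(3 - 0) + 6(0 - 7)|
Area = (1/2)|-24 + 24 + -42|
Area = (1/2)|-42|
Area = (1/2)(42)
Area = 21

21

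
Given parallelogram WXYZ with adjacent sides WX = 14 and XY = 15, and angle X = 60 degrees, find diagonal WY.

The diagonal of a parallelogram can be found by treating two adjacent sides and the diagonal as a triangle.
Applying the law of cosines with sides 14, 15 and included angle 60°:
d^2 = 196 + 225 - 420*cos(60°) = 211
d = sqrt(211)

sqrt(211)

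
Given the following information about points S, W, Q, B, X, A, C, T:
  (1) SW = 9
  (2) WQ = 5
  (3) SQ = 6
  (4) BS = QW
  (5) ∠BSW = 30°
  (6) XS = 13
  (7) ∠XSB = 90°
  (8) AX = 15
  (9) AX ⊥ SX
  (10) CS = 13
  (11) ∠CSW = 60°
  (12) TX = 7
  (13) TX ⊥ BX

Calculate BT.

From the given relations: BS = QW = 5.
Step 1: By the law of cosines on triangle BSX: BX² = 5² + 13² − 2·5·13·cos(90°) = 194, so BX = √194.
Step 2: By the law of cosines on triangle BXT: BT² = √194² + 7² − 2·√194·7·cos(90°) = 243, so BT = 9·√3.

Therefore, the length of BT = 9·√3.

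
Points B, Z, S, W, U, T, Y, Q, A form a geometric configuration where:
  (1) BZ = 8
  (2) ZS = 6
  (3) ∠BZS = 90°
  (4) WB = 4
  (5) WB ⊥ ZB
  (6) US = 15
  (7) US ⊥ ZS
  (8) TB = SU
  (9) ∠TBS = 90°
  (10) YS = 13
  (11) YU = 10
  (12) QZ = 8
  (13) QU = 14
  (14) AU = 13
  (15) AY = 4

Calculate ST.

From the given relations: TB = SU = 15.
Step 1: By the law of cosines on triangle BZS: BS² = 8² + 6² − 2·8·6·cos(90°) = 100, so BS = 10.
Step 2: By the law of cosines on triangle SBT: ST² = 10² + 15² − 2·10·15·cos(90°) = 325, so ST = 5·√13.

Therefore, the length of ST = 5·√13.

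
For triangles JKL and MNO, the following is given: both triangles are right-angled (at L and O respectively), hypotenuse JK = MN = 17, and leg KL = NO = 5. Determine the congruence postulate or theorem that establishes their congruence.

The given information provides:
both triangles are right-angled (at L and O respectively), hypotenuse JK = MN = 17, and leg KL = NO = 5
This matches the HL congruence theorem.
The hypotenuse and one leg of two right triangles are equal (Hypotenuse-Leg).

HL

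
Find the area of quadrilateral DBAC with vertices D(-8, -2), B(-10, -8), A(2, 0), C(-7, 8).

The Shoelace formula works by pairing each vertex with the next (cycling back to the first).
For each pair, compute x_i*y_(i+1) - x_(i+1)*y_i:
  (-8*-8 - -10*-2) = 44
  (-10*0 - 2*-8) = 16
  (2*8 - -7*0) = 16
  (-7*-2 - -8*8) = 78
Taking half the absolute value of the total: Area = (1/2)(154) = 77.

77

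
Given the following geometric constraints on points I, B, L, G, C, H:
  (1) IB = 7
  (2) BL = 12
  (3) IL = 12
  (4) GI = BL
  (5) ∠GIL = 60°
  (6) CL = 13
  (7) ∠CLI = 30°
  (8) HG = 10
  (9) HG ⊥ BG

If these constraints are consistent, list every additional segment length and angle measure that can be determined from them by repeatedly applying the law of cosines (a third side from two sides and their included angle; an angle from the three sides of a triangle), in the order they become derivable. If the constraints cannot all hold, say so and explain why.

The constraints are consistent. Derivable facts, in order:
After 1 step:
- IC ≈ 6.54
- LG = 12
- ∠BIL = 73.04°
- ∠BLI = 33.92°
- ∠IBL = 73.04°
After 2 steps:
- ∠CIL = 83.49°
- ∠GLI = 60°
- ∠ICL = 66.51°
- ∠IGL = 60°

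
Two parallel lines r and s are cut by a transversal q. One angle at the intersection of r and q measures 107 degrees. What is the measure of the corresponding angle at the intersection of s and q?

When a transversal crosses parallel lines, angles in the same position at each intersection are called corresponding angles.
These are always equal, so the answer is 107 degrees.

107 degrees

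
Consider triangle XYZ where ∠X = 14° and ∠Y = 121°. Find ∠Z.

Let angle Z = x. Then 14 + 121 + x = 180.
x = 180 - 135 = 45 degrees.

45 degrees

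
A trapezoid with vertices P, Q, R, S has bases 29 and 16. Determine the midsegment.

The midsegment of a trapezoid = (base1 + base2) / 2
midsegment = (29 + 16) / 2
midsegment = 45 / 2
midsegment = 45/2

45/2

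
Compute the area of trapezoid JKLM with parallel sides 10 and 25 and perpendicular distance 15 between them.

Area of a trapezoid = (base1 + base2) * height / 2
Area = (10 + 25) * 15 / 2
Area = 35 * 15 / 2
Area = 525 / 2
Area = 525/2

525/2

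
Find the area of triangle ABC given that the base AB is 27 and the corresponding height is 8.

Area = (1/2)(27)(8) = 108

108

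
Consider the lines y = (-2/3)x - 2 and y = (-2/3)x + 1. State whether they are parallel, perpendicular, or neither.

Slope of line 1: m1 = -2/3
Slope of line 2: m2 = -2/3
m1 = m2, so the lines are parallel.

Parallel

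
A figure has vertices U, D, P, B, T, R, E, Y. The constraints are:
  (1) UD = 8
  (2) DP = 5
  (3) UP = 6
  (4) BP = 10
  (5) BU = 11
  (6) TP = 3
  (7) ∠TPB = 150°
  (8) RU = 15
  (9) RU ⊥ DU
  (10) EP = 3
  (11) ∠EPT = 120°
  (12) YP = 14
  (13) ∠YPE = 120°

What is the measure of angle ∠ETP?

Step 1: By the law of cosines on triangle TPE: TE² = 3² + 3² − 2·3·3·cos(120°) = 27, so TE = 3·√3.
Step 2: By the inverse law of cosines on triangle ETP: cos(∠ETP) = ((3·√3)² + 3² − 3²) / (2·3·√3·3) = 27/31.18 = 0.866, so ∠ETP = 30°.

Therefore, the measure of angle ∠ETP = 30°.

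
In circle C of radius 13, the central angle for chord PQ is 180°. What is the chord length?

Drop a perpendicular from the center to the chord, bisecting both the chord and the central angle.
Each half-chord = r sin(θ/2) = 13 sin(90°).
The full chord = 2 × 13 × sin(90°) = 26.

26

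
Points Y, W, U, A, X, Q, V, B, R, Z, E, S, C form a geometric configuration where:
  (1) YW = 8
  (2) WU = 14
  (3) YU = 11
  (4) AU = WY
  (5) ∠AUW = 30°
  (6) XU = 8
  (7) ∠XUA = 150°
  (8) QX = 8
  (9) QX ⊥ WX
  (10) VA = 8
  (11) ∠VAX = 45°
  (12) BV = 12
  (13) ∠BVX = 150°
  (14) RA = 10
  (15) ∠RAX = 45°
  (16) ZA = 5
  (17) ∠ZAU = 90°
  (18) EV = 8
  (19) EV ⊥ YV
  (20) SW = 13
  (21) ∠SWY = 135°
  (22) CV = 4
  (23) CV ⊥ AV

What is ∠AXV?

From the given relations: AU = WY = 8.
Step 1: By the law of cosines on triangle XUA: XA² = 8² + 8² − 2·8·8·cos(150°) = 238.85, so XA ≈ 15.45.
Step 2: By the law of cosines on triangle XAV: XV² = 15.45² + 8² − 2·15.45·8·cos(45°) = 128, so XV = 8·√2.
Step 3: By the inverse law of cosines on triangle AXV: cos(∠AXV) = (15.45² + (8·√2)² − 8²) / (2·15.45·8·√2) = 302.85/349.7 = 0.866, so ∠AXV = 30°.

Therefore, the measure of angle ∠AXV = 30°.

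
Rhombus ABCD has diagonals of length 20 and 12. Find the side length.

The diagonals of a rhombus bisect each other at right angles.
Half-diagonals: 20/2 = 10 and 12/2 = 6
side = sqrt(10^2 + 6^2)
side = sqrt(100 + 36)
side = sqrt(136) = 2*sqrt(34)

2*sqrt(34)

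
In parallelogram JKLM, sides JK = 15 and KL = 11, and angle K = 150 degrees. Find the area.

The area of a parallelogram equals the product of two adjacent sides times the sine of the included angle.
This is because the height equals 11 * sin(150°) = 11/2.
Area = 15 * 11/2 = 165/2

165/2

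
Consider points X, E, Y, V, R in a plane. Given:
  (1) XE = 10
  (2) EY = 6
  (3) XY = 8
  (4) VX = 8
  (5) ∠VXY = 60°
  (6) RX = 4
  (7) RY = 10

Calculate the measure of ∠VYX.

Step 1: By the law of cosines on triangle YXV: YV² = 8² + 8² − 2·8·8·cos(60°) = 64, so YV = 8.
Step 2: By the inverse law of cosines on triangle VYX: cos(∠VYX) = (8² + 8² − 8²) / (2·8·8) = 64/128 = 0.5, so ∠VYX = 60°.

Therefore, the measure of angle ∠VYX = 60°.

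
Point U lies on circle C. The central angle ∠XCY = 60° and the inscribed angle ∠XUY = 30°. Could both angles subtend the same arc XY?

By the inscribed angle theorem, if both angles subtend the same arc, the inscribed angle must be half the central angle.
Half of 60° = 30°, which equals the given inscribed angle of 30°.
Therefore, yes, they correspond to the same arc.

Yes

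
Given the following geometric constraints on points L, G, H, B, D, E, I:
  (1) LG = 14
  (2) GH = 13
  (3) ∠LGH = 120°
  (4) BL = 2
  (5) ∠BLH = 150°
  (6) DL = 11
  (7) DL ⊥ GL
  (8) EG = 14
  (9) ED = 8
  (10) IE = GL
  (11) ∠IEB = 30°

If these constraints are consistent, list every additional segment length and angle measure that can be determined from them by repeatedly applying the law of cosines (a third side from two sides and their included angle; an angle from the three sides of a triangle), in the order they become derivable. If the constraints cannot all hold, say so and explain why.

The constraints are consistent. Derivable facts, in order:
After 1 step:
- GD ≈ 17.8
- LH ≈ 23.39
After 2 steps:
- HB ≈ 25.14
- ∠DEG = 104.74°
- ∠DGE = 25.76°
- ∠DGL = 38.16°
- ∠EDG = 49.5°
- ∠GDL = 51.84°
- ∠GHL = 31.22°
- ∠GLH = 28.78°
After 3 steps:
- ∠BHL = 2.28°
- ∠HBL = 27.72°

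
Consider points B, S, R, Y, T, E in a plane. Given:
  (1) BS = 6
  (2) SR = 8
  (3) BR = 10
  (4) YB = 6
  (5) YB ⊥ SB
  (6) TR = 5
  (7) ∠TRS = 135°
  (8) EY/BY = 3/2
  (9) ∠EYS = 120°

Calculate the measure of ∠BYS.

Step 1: By the law of cosines on triangle YBS: YS² = 6² + 6² − 2·6·6·cos(90°) = 72, so YS = 6·√2.
Step 2: By the inverse law of cosines on triangle BYS: cos(∠BYS) = (6² + (6·√2)² − 6²) / (2·6·6·√2) = 72/101.82 = 0.7071, so ∠BYS = 45°.

Therefore, the measure of angle ∠BYS = 45°.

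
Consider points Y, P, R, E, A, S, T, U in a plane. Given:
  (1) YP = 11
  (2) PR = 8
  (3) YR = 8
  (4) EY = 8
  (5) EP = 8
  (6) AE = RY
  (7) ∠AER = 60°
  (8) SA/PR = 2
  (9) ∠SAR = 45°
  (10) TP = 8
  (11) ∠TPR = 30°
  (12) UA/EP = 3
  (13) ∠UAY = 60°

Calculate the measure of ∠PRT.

Step 1: By the law of cosines on triangle RPT: RT² = 8² + 8² − 2·8·8·cos(30°) = 17.15, so RT ≈ 4.14.
Step 2: By the inverse law of cosines on triangle PRT: cos(∠PRT) = (8² + 4.14² − 8²) / (2·8·4.14) = 17.15/66.26 = 0.2588, so ∠PRT = 75°.

Therefore, the measure of angle ∠PRT = 75°.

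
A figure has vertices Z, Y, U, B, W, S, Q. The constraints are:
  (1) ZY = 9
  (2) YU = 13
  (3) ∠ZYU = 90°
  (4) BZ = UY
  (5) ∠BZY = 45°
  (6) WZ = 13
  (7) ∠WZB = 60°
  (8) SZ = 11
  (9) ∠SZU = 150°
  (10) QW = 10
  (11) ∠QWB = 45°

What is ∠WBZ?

From the given relations: BZ = UY = 13.
Step 1: By the law of cosines on triangle BZW: BW² = 13² + 13² − 2·13·13·cos(60°) = 169, so BW = 13.
Step 2: By the inverse law of cosines on triangle WBZ: cos(∠WBZ) = (13² + 13² − 13²) / (2·13·13) = 169/338 = 0.5, so ∠WBZ = 60°.

Therefore, the measure of angle ∠WBZ = 60°.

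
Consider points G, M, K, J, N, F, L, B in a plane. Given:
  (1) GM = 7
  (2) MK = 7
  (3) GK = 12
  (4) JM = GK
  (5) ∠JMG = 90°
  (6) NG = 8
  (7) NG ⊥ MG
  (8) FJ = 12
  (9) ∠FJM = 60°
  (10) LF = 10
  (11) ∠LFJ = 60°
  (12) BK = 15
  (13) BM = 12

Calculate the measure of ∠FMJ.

From the given relations: JM = GK = 12.
Step 1: By the law of cosines on triangle MJF: MF² = 12² + 12² − 2·12·12·cos(60°) = 144, so MF = 12.
Step 2: By the inverse law of cosines on triangle FMJ: cos(∠FMJ) = (12² + 12² − 12²) / (2·12·12) = 144/288 = 0.5, so ∠FMJ = 60°.

Therefore, the measure of angle ∠FMJ = 60°.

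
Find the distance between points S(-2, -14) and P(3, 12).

d = sqrt((5)^2 + (26)^2) = sqrt(701)

sqrt(701)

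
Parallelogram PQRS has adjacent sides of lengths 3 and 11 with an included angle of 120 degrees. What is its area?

Area = a * b * sin(theta)
Area = 3 * 11 * sin(120 degrees)
Area = 33 * sqrt(3)/2
Area = 33*sqrt(3)/2

33*sqrt(3)/2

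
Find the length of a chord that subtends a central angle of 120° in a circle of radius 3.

Drop a perpendicular from the center to the chord, bisecting both the chord and the central angle.
Each half-chord = r sin(θ/2) = 3 sin(60°).
The full chord = 2 × 3 × sin(60°) = 3*sqrt(3).

3*sqrt(3)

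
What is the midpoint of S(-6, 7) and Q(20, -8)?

M = ((x₁ + x₂)/2, (y₁ + y₂)/2)
= ((-6 + 20)/2, (7 + -8)/2)
= (14/2, -1/2) = (7, -1/2)

(7, -1/2)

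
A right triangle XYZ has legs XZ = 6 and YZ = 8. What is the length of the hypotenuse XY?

By the Pythagorean theorem: XY^2 = XZ^2 + YZ^2
XY^2 = 6^2 + 8^2 = 36 + 64 = 100
XY = sqrt(100) = 10

10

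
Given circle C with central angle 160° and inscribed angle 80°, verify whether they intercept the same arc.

By the inscribed angle theorem, if both angles subtend the same arc, the inscribed angle must be half the central angle.
Half of 160° = 80°, which equals the given inscribed angle of 80°.
Therefore, yes, they correspond to the same arc.

Yes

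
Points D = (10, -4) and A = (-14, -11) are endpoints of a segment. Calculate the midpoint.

The midpoint is the average of the coordinates:
x: (10 + -14)/2 = -2
y: (-4 + -11)/2 = -15/2
Midpoint = (-2, -15/2)

(-2, -15/2)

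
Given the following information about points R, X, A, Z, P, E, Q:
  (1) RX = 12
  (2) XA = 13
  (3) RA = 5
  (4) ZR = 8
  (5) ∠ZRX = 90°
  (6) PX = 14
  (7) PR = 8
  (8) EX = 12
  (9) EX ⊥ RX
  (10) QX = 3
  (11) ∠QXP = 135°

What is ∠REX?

Step 1: By the law of cosines on triangle EXR: ER² = 12² + 12² − 2·12·12·cos(90°) = 288, so ER = 12·√2.
Step 2: By the inverse law of cosines on triangle REX: cos(∠REX) = ((12·√2)² + 12² − 12²) / (2·12·√2·12) = 288/407.29 = 0.7071, so ∠REX = 45°.

Therefore, the measure of angle ∠REX = 45°.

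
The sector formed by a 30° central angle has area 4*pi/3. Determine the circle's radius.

Sector area A = πr² × θ/360, so r² = 360A / (πθ).
r² = 360 × 4*pi/3 / (π × 30)
r² = 16
r = 4

4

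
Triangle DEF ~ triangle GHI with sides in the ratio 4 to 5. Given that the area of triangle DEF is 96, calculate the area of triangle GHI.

For similar figures, the area ratio equals the square of the side ratio.
Side ratio (DEF to GHI) = 4:5, so area ratio = 4^2:5^2 = 16:25.
If the area of DEF is 96, then the area of GHI = 96 * (25/16) = 150.

150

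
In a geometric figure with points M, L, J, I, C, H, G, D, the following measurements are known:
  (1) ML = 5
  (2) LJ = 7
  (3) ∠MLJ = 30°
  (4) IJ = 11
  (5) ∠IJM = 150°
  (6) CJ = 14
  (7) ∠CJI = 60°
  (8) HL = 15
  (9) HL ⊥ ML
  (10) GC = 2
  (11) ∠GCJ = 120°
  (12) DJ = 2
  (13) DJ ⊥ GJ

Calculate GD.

Step 1: By the law of cosines on triangle JCG: JG² = 14² + 2² − 2·14·2·cos(120°) = 228, so JG = 2·√57.
Step 2: By the law of cosines on triangle GJD: GD² = (2·√57)² + 2² − 2·2·√57·2·cos(90°) = 232, so GD = 2·√58.

Therefore, the length of GD = 2·√58.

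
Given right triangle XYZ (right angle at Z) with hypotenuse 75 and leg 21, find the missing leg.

By the Pythagorean theorem: YZ^2 = XY^2 - XZ^2
YZ^2 = 75^2 - 21^2 = 5625 - 441 = 5184
YZ = sqrt(5184) = 72

72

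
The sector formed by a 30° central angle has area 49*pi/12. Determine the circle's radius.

r² = 360 × 49*pi/12 / (π × 30) = 49, so r = 7.

7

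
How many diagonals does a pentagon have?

Each of the 5 vertices connects to 2 non-adjacent vertices via diagonals.
Total connections = 5 × 2 = 10, but each diagonal is counted twice.
Number of diagonals = 10 / 2 = 5.

5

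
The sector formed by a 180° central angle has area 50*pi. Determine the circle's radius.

r² = 360 × 50*pi / (π × 180) = 100, so r = 10.

10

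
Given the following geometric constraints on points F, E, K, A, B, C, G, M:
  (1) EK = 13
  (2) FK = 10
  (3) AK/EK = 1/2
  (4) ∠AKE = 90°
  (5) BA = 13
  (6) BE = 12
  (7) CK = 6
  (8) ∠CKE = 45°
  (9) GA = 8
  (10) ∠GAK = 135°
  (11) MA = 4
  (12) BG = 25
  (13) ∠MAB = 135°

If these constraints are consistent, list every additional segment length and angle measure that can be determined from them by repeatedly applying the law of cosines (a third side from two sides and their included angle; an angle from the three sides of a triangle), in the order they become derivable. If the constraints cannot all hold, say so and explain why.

These constraints are not satisfiable: by the triangle inequality in triangle ABG, (5) BA = 13 and (9) GA = 8 force BG ≤ 13 + 8 = 21, but (12) says BG = 25. No planar figure meets all of them, so nothing further can be derived.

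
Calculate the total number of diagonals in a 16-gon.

The number of diagonals in an n-gon is n(n - 3)/2.
For n = 16: 16(16 - 3)/2 = 16 × 13 / 2 = 104.

104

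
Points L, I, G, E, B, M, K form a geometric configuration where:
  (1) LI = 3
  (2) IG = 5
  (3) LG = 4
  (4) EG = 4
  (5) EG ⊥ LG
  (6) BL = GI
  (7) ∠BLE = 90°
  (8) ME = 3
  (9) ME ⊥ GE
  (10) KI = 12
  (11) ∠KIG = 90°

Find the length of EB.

From the given relations: BL = GI = 5.
Step 1: By the law of cosines on triangle LGE: LE² = 4² + 4² − 2·4·4·cos(90°) = 32, so LE = 4·√2.
Step 2: By the law of cosines on triangle ELB: EB² = (4·√2)² + 5² − 2·4·√2·5·cos(90°) = 57, so EB = √57.

Therefore, the length of EB = √57.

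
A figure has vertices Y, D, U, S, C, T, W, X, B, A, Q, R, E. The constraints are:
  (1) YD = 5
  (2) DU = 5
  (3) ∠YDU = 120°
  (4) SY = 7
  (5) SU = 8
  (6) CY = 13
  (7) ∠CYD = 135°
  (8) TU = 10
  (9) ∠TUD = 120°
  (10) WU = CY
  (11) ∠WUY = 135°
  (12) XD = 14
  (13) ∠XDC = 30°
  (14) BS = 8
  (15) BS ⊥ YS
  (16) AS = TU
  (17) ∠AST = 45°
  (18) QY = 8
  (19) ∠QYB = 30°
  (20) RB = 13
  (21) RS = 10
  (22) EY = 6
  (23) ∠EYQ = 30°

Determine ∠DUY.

Step 1: By the law of cosines on triangle UDY: UY² = 5² + 5² − 2·5·5·cos(120°) = 75, so UY = 5·√3.
Step 2: By the inverse law of cosines on triangle DUY: cos(∠DUY) = (5² + (5·√3)² − 5²) / (2·5·5·√3) = 75/86.6 = 0.866, so ∠DUY = 30°.

Therefore, the measure of angle ∠DUY = 30°.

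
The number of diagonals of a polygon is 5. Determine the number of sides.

Using d = n(n - 3)/2, we solve 5 = n(n - 3)/2.
So n(n - 3) = 10.
Testing n = 5: 5 * 2 = 10 = 10. Correct.
The polygon has 5 sides.

5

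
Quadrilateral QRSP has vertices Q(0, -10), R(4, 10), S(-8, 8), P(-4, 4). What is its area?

The Shoelace formula works by pairing each vertex with the next (cycling back to the first).
For each pair, compute x_i*y_(i+1) - x_(i+1)*y_i:
  (0*10 - 4*-10) = 40
  (4*8 - -8*10) = 112
  (-8*4 - -4*8) = 0
  (-4*-10 - 0*4) = 40
Taking half the absolute value of the total: Area = (1/2)(192) = 96.

96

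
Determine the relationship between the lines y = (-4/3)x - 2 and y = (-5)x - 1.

Slope of line 1: m1 = -4/3
Slope of line 2: m2 = -5
For parallel lines we need equal slopes: -4/3 != -5.
For perpendicular lines we need m1*m2 = -1: (-4/3)(-5) = 20/3 != -1.
Since neither condition holds, the lines are neither parallel nor perpendicular.

Neither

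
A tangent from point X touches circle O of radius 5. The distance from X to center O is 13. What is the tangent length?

Let T be the point of tangency. Then OT ⊥ XT (radius ⊥ tangent).
In right triangle OTX: OX² = OT² + XT²
13² = 5² + XT²
XT² = 144, XT = 12

12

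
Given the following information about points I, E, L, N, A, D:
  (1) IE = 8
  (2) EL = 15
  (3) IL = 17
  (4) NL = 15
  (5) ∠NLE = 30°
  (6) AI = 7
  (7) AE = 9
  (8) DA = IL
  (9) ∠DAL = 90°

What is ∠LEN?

Step 1: By the law of cosines on triangle ELN: EN² = 15² + 15² − 2·15·15·cos(30°) = 60.29, so EN ≈ 7.76.
Step 2: By the inverse law of cosines on triangle LEN: cos(∠LEN) = (15² + 7.76² − 15²) / (2·15·7.76) = 60.29/232.94 = 0.2588, so ∠LEN = 75°.

Therefore, the measure of angle ∠LEN = 75°.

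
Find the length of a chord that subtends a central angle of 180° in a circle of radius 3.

Chord = 2(3) sin(90°) = 6

6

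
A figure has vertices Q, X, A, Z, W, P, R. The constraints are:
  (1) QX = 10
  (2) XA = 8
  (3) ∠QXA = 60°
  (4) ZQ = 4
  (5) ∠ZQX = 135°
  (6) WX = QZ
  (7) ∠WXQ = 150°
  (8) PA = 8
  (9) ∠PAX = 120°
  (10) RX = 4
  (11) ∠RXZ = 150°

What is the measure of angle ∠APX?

Step 1: By the law of cosines on triangle PAX: PX² = 8² + 8² − 2·8·8·cos(120°) = 192, so PX = 8·√3.
Step 2: By the inverse law of cosines on triangle APX: cos(∠APX) = (8² + (8·√3)² − 8²) / (2·8·8·√3) = 192/221.7 = 0.866, so ∠APX = 30°.

Therefore, the measure of angle ∠APX = 30°.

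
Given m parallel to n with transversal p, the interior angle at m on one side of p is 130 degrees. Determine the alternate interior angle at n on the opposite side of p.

Alternate interior angles are equal: 130 degrees.

130 degrees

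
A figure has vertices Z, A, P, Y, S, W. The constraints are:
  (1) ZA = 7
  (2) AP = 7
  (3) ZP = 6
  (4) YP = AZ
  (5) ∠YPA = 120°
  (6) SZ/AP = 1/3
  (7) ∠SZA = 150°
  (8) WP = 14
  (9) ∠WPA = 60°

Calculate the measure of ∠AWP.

Step 1: By the law of cosines on triangle WPA: WA² = 14² + 7² − 2·14·7·cos(60°) = 147, so WA = 7·√3.
Step 2: By the inverse law of cosines on triangle AWP: cos(∠AWP) = ((7·√3)² + 14² − 7²) / (2·7·√3·14) = 294/339.48 = 0.866, so ∠AWP = 30°.

Therefore, the measure of angle ∠AWP = 30°.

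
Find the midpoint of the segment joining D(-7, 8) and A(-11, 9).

The midpoint is the point halfway along the segment.
Move half the horizontal distance: -7 + (-11 - -7)/2 = -7 + -4/2 = -9
Move half the vertical distance: 8 + (9 - 8)/2 = 8 + 1/2 = 17/2
Midpoint = (-9, 17/2)

(-9, 17/2)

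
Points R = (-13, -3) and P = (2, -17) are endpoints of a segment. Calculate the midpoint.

M = ((x₁ + x₂)/2, (y₁ + y₂)/2)
= ((-13 + 2)/2, (-3 + -17)/2)
= (-11/2, -20/2) = (-11/2, -10)

(-11/2, -10)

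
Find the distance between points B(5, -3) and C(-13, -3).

d = sqrt((-18)^2 + (0)^2) = sqrt(324) = 18

18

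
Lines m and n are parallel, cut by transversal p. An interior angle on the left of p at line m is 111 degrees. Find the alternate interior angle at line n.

Alternate interior angles formed by parallel lines and a transversal are equal.
The given angle is 111 degrees.
The alternate interior angle = 111 degrees.

111 degrees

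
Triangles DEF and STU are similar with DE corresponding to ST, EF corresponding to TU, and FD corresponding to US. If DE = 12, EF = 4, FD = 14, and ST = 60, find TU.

Similar triangles have proportional sides. Setting up the proportion:
ST / DE = TU / EF
60 / 12 = TU / 4
TU = 4 * 60 / 12 = 20.

20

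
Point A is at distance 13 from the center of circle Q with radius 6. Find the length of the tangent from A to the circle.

The tangent, radius, and line from the external point to the center form a right triangle.
The right angle is where the tangent meets the radius.
By the Pythagorean theorem: tangent² + 6² = 13²
tangent² = 169 - 36 = 133
tangent = sqrt(133)

sqrt(133)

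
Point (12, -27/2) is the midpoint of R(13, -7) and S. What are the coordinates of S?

Using the midpoint formula: M = ((x1 + x2)/2, (y1 + y2)/2)
We know M = (12, -27/2) and R = (13, -7)
For x: 12 = (13 + x2)/2, so x2 = 2*12 - 13 = 11
For y: -27/2 = (-7 + y2)/2, so y2 = 2*-27/2 - -7 = -20
S = (11, -20)

(11, -20)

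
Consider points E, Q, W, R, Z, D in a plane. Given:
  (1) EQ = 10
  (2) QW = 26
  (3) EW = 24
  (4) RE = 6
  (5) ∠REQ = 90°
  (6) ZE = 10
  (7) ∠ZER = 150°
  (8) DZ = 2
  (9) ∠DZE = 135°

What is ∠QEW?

Step 1: By the inverse law of cosines on triangle QEW: cos(∠QEW) = (10² + 24² − 26²) / (2·10·24) = 0/480 = 0, so ∠QEW = 90°.

Therefore, the measure of angle ∠QEW = 90°.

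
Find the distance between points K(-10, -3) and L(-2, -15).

d = sqrt((8)^2 + (-12)^2) = sqrt(208) = 4*sqrt(13)

4*sqrt(13)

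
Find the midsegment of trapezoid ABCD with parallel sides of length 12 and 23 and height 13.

The midsegment of a trapezoid = (base1 + base2) / 2
midsegment = (12 + 23) / 2
midsegment = 35 / 2
midsegment = 35/2

35/2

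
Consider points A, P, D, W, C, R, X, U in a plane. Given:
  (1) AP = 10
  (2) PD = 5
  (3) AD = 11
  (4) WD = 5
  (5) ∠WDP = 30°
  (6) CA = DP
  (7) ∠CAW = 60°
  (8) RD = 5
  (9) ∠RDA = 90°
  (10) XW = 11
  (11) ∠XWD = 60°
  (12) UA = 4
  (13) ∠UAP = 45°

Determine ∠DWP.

Step 1: By the law of cosines on triangle WDP: WP² = 5² + 5² − 2·5·5·cos(30°) = 6.7, so WP ≈ 2.59.
Step 2: By the inverse law of cosines on triangle DWP: cos(∠DWP) = (5² + 2.59² − 5²) / (2·5·2.59) = 6.7/25.88 = 0.2588, so ∠DWP = 75°.

Therefore, the measure of angle ∠DWP = 75°.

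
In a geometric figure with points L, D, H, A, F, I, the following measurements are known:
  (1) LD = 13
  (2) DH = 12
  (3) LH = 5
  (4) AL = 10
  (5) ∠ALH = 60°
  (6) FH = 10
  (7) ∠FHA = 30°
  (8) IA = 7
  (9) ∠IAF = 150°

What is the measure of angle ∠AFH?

Step 1: By the law of cosines on triangle HLA: HA² = 5² + 10² − 2·5·10·cos(60°) = 75, so HA = 5·√3.
Step 2: By the law of cosines on triangle FHA: FA² = 10² + (5·√3)² − 2·10·5·√3·cos(30°) = 25, so FA = 5.
Step 3: By the inverse law of cosines on triangle AFH: cos(∠AFH) = (5² + 10² − (5·√3)²) / (2·5·10) = 50/100 = 0.5, so ∠AFH = 60°.

Therefore, the measure of angle ∠AFH = 60°.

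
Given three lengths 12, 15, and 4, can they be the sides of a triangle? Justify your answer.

Sort the sides: 4, 12, 15.
It suffices to check that the sum of the two smallest exceeds the largest:
4 + 12 = 16 > 15. ✓
Yes, a valid triangle can be formed.

Yes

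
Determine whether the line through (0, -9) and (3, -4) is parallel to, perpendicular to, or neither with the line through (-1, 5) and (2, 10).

Slope of line 1: m1 = (-4 - -9)/(3 - 0) = 5/3 = 5/3
Slope of line 2: m2 = (10 - 5)/(2 - -1) = 5/3 = 5/3
m1 = m2, so the lines are parallel.

Parallel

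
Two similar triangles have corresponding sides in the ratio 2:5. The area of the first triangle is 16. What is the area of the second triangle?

For similar figures, the area ratio equals the square of the side ratio.
Side ratio (the first triangle to the second triangle) = 2:5, so area ratio = 2^2:5^2 = 4:25.
If the area of the first triangle is 16, then the area of the second triangle = 16 * (25/4) = 100.

100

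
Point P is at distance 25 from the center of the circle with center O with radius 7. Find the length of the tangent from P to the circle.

The tangent, radius, and line from the external point to the center form a right triangle.
The right angle is where the tangent meets the radius.
By the Pythagorean theorem: tangent² + 7² = 25²
tangent² = 625 - 49 = 576
tangent = 24

24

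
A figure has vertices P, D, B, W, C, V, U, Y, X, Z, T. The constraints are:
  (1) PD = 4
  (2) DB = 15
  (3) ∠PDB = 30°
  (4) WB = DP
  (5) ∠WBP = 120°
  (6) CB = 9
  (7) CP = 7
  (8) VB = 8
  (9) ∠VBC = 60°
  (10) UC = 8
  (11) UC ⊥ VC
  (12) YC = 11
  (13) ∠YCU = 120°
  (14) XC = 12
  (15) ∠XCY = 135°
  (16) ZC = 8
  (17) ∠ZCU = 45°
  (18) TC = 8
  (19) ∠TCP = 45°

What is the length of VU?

Step 1: By the law of cosines on triangle CBV: CV² = 9² + 8² − 2·9·8·cos(60°) = 73, so CV = √73.
Step 2: By the law of cosines on triangle VCU: VU² = √73² + 8² − 2·√73·8·cos(90°) = 137, so VU = √137.

Therefore, the length of VU = √137.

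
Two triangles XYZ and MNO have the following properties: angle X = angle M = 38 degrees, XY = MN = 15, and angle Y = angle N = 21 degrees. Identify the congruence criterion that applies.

The given information matches ASA: Two pairs of corresponding angles and the included side are equal (Angle-Side-Angle).

ASA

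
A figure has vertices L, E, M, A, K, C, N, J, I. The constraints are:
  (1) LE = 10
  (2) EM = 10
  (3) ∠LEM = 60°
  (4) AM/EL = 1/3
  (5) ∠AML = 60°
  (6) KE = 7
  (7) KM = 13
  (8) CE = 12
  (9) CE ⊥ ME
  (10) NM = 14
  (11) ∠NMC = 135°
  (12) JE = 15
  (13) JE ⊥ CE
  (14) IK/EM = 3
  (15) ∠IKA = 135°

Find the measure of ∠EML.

Step 1: By the law of cosines on triangle MEL: ML² = 10² + 10² − 2·10·10·cos(60°) = 100, so ML = 10.
Step 2: By the inverse law of cosines on triangle EML: cos(∠EML) = (10² + 10² − 10²) / (2·10·10) = 100/200 = 0.5, so ∠EML = 60°.

Therefore, the measure of angle ∠EML = 60°.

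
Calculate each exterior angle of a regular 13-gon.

Each exterior angle of a regular n-gon is 360 / n.
For n = 13: 360 / 13 = 360/13 degrees.

360/13 degrees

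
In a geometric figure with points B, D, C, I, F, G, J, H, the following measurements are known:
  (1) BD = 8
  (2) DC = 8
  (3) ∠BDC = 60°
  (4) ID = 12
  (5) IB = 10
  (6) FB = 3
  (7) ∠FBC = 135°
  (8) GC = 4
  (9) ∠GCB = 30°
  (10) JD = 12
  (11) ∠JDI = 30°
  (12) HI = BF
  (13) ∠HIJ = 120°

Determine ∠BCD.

Step 1: By the law of cosines on triangle CDB: CB² = 8² + 8² − 2·8·8·cos(60°) = 64, so CB = 8.
Step 2: By the inverse law of cosines on triangle BCD: cos(∠BCD) = (8² + 8² − 8²) / (2·8·8) = 64/128 = 0.5, so ∠BCD = 60°.

Therefore, the measure of angle ∠BCD = 60°.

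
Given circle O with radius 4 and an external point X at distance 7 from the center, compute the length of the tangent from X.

Let T be the point of tangency. Then OT ⊥ XT (radius ⊥ tangent).
In right triangle OTX: OX² = OT² + XT²
7² = 4² + XT²
XT² = 33, XT = sqrt(33)

sqrt(33)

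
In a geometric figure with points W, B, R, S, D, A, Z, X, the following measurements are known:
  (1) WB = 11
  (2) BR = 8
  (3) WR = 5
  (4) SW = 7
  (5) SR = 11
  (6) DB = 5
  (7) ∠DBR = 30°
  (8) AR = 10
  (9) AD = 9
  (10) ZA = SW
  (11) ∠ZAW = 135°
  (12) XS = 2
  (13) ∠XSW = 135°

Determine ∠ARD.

Step 1: By the law of cosines on triangle RBD: RD² = 8² + 5² − 2·8·5·cos(30°) = 19.72, so RD ≈ 4.44.
Step 2: By the inverse law of cosines on triangle ARD: cos(∠ARD) = (10² + 4.44² − 9²) / (2·10·4.44) = 38.72/88.81 = 0.436, so ∠ARD = 64.15°.

Therefore, the measure of angle ∠ARD = 64.15°.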